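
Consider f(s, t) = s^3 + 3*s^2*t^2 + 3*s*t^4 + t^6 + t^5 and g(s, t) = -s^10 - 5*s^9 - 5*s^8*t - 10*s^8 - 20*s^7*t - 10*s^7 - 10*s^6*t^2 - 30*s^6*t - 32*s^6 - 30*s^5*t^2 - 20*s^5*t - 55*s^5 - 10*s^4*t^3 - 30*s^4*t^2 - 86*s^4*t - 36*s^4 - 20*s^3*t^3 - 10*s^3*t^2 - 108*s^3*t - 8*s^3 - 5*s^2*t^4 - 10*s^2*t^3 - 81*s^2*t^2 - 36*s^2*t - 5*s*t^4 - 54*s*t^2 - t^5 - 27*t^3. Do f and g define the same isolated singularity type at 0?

The Hessian of f at 0 has rank 0. Corank 2; j^3 = s^3 is a perfect cube, so E-series; the 5-jet and mu = 8 give E_8. The Hessian of g at 0 has rank 0. Corank 2; j^3 = -(2*s + 3*t)^3 is a perfect cube, so E-series; the 5-jet and mu = 8 give E_8. Both have type E_8, hence right-equivalent.

Yes.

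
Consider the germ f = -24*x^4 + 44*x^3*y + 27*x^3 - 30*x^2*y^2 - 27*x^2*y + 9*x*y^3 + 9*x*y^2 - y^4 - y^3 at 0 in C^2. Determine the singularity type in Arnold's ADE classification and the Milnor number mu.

Type E_7, Milnor number mu = 7.

The Hessian of f at 0 has rank 0. Corank 2; j^3 = (3*x - y)^3 is a perfect cube, so E-series; the 4-jet and mu = 7 give E_7.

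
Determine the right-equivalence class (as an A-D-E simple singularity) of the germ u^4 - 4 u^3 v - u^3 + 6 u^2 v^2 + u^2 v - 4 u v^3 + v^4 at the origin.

The Hessian of f at 0 is [[0, 0], [0, 0]] with rank 0, so corank 2. A Groebner basis of the Jacobian ideal J(f) in C{u,v} is {u*v^2, u*v/4 + v^3, u^2 - u*v}; counting standard monomials gives mu = 5. Corank 2; j^3 = -u^2*(u - v) has shape L^2 M (L != M), so D-series; mu = 5 gives D_5.

D_5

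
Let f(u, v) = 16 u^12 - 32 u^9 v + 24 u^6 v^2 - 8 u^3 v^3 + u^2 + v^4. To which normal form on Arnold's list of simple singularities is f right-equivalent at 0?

A_3

The Hessian of f at 0 is [[2, 0], [0, 0]] with rank 1, so corank 1. A Groebner basis of the Jacobian ideal J(f) in C{u,v} is {v^3, u}; counting standard monomials gives mu = 3. Corank 1: A-series; mu = 3 gives A_3.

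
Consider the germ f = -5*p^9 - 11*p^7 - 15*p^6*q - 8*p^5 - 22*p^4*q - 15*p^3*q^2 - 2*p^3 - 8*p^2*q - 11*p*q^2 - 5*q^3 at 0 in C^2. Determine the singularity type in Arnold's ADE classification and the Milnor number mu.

Type D4, Milnor number mu = 4.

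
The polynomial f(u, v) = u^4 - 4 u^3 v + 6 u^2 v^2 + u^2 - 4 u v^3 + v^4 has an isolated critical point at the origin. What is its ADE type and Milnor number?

The Hessian of f at 0 is [[2, 0], [0, 0]] with rank 1, so corank 1. A Groebner basis of the Jacobian ideal J(f) in C{u,v} is {v^3, u}; counting standard monomials gives mu = 3. Corank 1: A-series; mu = 3 gives A_3.

Type A3, Milnor number mu = 3.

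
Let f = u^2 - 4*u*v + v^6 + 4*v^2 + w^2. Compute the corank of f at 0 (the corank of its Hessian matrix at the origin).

1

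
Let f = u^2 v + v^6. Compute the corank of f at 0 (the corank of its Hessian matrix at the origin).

The Hessian at 0 is [[0, 0], [0, 0]] of rank 0; hence corank 2.

2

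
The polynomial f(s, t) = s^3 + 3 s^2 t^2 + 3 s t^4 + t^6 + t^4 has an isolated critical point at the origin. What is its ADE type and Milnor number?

Type E_{6}, Milnor number mu = 6.

The Hessian of f at 0 has rank 0. Corank 2; j^3 = s^3 is a perfect cube, so E-series; the 4-jet and mu = 6 give E_6.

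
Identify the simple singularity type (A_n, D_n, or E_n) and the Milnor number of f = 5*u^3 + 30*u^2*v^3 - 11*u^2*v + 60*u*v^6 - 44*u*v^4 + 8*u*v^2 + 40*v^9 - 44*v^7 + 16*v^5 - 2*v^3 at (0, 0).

Type D_{4}, Milnor number mu = 4.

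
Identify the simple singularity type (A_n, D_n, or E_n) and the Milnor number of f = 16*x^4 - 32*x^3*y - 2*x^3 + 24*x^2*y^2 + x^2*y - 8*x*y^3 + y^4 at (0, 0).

Type D_5, Milnor number mu = 5.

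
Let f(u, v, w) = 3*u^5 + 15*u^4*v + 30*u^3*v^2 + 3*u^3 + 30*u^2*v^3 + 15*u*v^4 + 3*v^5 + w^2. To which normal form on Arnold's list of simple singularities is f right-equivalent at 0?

The Hessian of f at 0 has rank 1. Corank 2; j^3 = 3*u^3 is a perfect cube, so E-series; the 5-jet and mu = 8 give E_8.

E_{8}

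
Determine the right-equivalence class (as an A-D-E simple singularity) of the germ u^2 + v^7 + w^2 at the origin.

A_{6}

The Hessian of f at 0 has rank 2. Corank 1: A-series; mu = 6 gives A_6.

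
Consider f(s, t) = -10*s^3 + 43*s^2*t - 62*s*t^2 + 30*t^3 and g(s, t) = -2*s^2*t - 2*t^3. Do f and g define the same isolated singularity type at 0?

Yes.

The Hessian of f at 0 has rank 0. Corank 2; j^3 = -(2*s - 3*t)*(5*s^2 - 14*s*t + 10*t^2) splits into three distinct lines over C (the quadratic factor has nonzero discriminant), so D_4. The Hessian of g at 0 has rank 0. Corank 2; j^3 = -2*t*(s^2 + t^2) splits into three distinct lines over C (the quadratic factor has nonzero discriminant), so D_4. Both have type D_4, hence right-equivalent.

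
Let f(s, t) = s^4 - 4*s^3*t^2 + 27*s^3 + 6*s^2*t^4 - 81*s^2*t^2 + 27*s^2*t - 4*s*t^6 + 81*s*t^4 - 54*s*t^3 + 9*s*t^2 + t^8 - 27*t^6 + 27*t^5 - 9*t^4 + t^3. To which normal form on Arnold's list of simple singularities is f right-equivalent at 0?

The Hessian of f at 0 has rank 0. Corank 2; j^3 = (3*s + t)^3 is a perfect cube, so E-series; the 4-jet and mu = 6 give E_6.

E_6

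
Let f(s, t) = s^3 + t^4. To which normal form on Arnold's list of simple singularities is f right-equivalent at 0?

E_6

The Hessian of f at 0 has rank 0. Corank 2; j^3 = s^3 is a perfect cube, so E-series; the 4-jet and mu = 6 give E_6.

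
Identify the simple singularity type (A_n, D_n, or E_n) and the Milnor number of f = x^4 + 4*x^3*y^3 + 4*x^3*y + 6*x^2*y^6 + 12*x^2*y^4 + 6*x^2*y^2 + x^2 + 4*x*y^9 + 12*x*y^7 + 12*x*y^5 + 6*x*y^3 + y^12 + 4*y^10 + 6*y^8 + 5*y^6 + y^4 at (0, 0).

Type A3, Milnor number mu = 3.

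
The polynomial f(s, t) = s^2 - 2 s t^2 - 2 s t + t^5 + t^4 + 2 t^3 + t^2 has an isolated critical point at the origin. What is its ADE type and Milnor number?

Type A4, Milnor number mu = 4.

The Hessian of f at 0 is [[2, -2], [-2, 2]] with rank 1, so corank 1. A Groebner basis of the Jacobian ideal J(f) in C{s,t} is {s^2 - 2*s*t + s - t, -s + t^2 + t}; counting standard monomials gives mu = 4. Corank 1: A-series; mu = 4 gives A_4.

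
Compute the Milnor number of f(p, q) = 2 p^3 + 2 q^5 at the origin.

The Hessian of f at 0 has rank 0. Corank 2; j^3 = 2*p^3 is a perfect cube, so E-series; the 5-jet and mu = 8 give E_8.

8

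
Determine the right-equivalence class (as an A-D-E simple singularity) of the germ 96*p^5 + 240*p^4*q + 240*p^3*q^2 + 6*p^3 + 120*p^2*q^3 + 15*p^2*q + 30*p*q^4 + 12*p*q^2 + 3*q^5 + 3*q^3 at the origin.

The Hessian of f at 0 is [[0, 0], [0, 0]] with rank 0, so corank 2. A Groebner basis of the Jacobian ideal J(f) in C{p,q} is {p*q/10 + q^4 + q^2/10, p*q^2 + q^3, p^2 + 3*p*q/2 + q^2/2}; counting standard monomials gives mu = 6. Corank 2; j^3 = 3*(p + q)^2*(2*p + q) has shape L^2 M (L != M), so D-series; mu = 6 gives D_6.

D_{6}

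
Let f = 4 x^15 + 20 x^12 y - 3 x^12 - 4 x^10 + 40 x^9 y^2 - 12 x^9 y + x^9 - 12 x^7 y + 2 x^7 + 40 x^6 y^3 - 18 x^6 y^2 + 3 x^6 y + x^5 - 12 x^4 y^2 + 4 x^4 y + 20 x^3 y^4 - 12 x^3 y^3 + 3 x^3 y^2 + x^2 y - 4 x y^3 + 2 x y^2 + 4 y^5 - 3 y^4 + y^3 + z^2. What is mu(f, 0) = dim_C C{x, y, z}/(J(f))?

5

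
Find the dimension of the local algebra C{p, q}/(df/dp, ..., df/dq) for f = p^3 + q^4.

6

The Hessian of f at 0 is [[0, 0], [0, 0]] with rank 0, so corank 2. A Groebner basis of the Jacobian ideal J(f) in C{p,q} is {q^3, p^2}; counting standard monomials gives mu = 6. Corank 2; j^3 = p^3 is a perfect cube, so E-series; the 4-jet and mu = 6 give E_6.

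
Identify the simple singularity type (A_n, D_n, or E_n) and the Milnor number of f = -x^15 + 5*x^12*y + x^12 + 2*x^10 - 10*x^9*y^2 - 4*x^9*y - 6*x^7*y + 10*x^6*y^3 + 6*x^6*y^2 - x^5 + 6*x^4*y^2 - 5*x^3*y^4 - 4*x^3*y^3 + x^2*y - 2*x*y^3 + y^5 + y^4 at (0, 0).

The Hessian of f at 0 is [[0, 0], [0, 0]] with rank 0, so corank 2. A Groebner basis of the Jacobian ideal J(f) in C{x,y} is {x*y^2, -x*y + y^3, x^2 + 4*x*y}; counting standard monomials gives mu = 5. Corank 2; j^3 = x^2*y has shape L^2 M (L != M), so D-series; mu = 5 gives D_5.

Type D5, Milnor number mu = 5.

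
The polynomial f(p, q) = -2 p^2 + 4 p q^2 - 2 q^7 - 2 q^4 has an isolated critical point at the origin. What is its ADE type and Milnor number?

Type A_6, Milnor number mu = 6.

The Hessian of f at 0 has rank 1. Corank 1: A-series; mu = 6 gives A_6.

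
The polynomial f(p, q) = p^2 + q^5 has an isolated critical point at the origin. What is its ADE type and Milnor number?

The Hessian of f at 0 has rank 1. Corank 1: A-series; mu = 4 gives A_4.

Type A_4, Milnor number mu = 4.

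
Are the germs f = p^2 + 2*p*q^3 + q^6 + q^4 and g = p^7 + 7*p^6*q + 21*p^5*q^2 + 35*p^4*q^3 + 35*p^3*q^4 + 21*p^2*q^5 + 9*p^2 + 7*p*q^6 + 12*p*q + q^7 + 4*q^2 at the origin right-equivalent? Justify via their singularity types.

The Hessian of f at 0 is [[2, 0], [0, 0]] with rank 1, so corank 1. A Groebner basis of the Jacobian ideal J(f) in C{p,q} is {q^3, p}; counting standard monomials gives mu = 3. Corank 1: A-series; mu = 3 gives A_3. The Hessian of g at 0 is [[18, 12], [12, 8]] with rank 1, so corank 1. A Groebner basis of the Jacobian ideal J(g) in C{p,q} is {q^6, p + 2*q/3}; counting standard monomials gives mu = 6. Corank 1: A-series; mu = 6 gives A_6. f is A_3 but g is A_6, hence not right-equivalent.

No.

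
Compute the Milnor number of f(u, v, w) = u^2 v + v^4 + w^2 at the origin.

5

The Hessian of f at 0 is [[0, 0, 0], [0, 0, 0], [0, 0, 2]] with rank 1, so corank 2. A Groebner basis of the Jacobian ideal J(f) in C{u,v,w} is {u^3, u^2/4 + v^3, u*v, w}; counting standard monomials gives mu = 5. Corank 2; j^3 = u^2*v has shape L^2 M (L != M), so D-series; mu = 5 gives D_5.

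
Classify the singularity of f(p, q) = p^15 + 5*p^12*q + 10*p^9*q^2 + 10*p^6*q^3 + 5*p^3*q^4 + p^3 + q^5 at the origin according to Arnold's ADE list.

E_8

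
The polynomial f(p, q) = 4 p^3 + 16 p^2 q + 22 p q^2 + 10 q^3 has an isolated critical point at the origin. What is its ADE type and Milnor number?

The Hessian of f at 0 is [[0, 0], [0, 0]] with rank 0, so corank 2. A Groebner basis of the Jacobian ideal J(f) in C{p,q} is {q^3, p^2 + q^2/2, p*q + q^2/2}; counting standard monomials gives mu = 4. Corank 2; j^3 = 2*(p + q)*(2*p^2 + 6*p*q + 5*q^2) splits into three distinct lines over C (the quadratic factor has nonzero discriminant), so D_4.

Type D_{4}, Milnor number mu = 4.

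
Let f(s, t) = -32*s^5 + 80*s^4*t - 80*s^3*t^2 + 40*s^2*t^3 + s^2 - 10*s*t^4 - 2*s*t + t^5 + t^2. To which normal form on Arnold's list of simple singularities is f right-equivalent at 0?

A_{4}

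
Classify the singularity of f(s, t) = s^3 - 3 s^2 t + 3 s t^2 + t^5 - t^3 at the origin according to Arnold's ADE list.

E8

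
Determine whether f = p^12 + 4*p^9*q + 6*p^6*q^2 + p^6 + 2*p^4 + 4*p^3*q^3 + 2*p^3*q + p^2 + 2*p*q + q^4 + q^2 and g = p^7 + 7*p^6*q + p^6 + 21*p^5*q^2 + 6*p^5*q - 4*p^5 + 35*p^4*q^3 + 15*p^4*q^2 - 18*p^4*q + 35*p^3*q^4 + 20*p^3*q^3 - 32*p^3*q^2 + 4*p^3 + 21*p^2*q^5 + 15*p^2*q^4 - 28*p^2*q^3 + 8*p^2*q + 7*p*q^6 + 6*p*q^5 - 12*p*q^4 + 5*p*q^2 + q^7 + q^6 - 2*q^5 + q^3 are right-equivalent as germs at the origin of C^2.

No.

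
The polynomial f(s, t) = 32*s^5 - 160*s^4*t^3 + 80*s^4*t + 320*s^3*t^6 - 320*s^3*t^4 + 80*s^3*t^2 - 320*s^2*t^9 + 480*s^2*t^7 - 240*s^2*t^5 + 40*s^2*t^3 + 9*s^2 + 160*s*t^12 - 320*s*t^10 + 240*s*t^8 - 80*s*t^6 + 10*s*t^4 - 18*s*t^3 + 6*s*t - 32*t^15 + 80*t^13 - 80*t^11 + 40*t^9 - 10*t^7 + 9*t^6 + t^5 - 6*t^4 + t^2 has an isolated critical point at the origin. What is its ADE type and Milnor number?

Type A4, Milnor number mu = 4.

The Hessian of f at 0 has rank 1. Corank 1: A-series; mu = 4 gives A_4.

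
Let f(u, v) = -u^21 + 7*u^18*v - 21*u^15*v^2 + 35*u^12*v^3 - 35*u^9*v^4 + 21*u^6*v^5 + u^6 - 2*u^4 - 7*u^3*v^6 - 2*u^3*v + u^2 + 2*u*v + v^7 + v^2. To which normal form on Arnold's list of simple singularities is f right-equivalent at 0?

The Hessian of f at 0 has rank 1. Corank 1: A-series; mu = 6 gives A_6.

A_{6}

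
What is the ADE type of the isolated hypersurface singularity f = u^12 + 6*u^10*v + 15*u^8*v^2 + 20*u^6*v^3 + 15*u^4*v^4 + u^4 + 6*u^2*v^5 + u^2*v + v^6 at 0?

The Hessian of f at 0 has rank 0. Corank 2; j^3 = u^2*v has shape L^2 M (L != M), so D-series; mu = 7 gives D_7.

D_{7}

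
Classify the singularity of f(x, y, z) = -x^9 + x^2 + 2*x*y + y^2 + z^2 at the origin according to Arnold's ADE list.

The Hessian of f at 0 is [[2, 2, 0], [2, 2, 0], [0, 0, 2]] with rank 2, so corank 1. A Groebner basis of the Jacobian ideal J(f) in C{x,y,z} is {y^8, x + y, z}; counting standard monomials gives mu = 8. Corank 1: A-series; mu = 8 gives A_8.

A_8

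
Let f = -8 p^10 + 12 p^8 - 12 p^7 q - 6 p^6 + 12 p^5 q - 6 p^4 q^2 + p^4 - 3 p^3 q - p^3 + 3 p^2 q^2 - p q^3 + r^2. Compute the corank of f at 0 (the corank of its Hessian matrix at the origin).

2

Hessian at 0 has rank 1.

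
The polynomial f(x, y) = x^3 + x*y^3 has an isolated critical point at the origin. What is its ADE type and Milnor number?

Type E_7, Milnor number mu = 7.

The Hessian of f at 0 has rank 0. Corank 2; j^3 = x^3 is a perfect cube, so E-series; the 4-jet and mu = 7 give E_7.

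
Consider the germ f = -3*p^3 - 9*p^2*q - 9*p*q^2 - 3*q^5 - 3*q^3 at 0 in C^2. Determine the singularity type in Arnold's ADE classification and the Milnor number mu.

The Hessian of f at 0 has rank 0. Corank 2; j^3 = -3*(p + q)^3 is a perfect cube, so E-series; the 5-jet and mu = 8 give E_8.

Type E_8, Milnor number mu = 8.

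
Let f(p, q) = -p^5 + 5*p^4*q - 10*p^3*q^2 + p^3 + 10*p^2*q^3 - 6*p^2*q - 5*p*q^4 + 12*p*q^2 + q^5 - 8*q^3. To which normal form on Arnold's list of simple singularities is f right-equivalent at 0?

E_{8}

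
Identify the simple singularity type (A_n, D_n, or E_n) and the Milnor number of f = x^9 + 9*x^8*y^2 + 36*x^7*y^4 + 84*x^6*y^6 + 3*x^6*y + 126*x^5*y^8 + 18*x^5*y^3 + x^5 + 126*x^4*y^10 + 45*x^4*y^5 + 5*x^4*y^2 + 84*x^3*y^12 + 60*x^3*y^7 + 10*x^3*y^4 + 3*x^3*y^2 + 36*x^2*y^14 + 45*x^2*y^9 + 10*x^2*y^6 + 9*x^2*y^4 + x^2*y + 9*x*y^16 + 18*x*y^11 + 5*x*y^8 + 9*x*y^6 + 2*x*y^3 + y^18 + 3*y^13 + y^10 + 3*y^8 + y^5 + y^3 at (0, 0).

The Hessian of f at 0 is [[0, 0], [0, 0]] with rank 0, so corank 2. A Groebner basis of the Jacobian ideal J(f) in C{x,y} is {y^3, x^2 + 3*y^2, x*y}; counting standard monomials gives mu = 4. Corank 2; j^3 = y*(x^2 + y^2) splits into three distinct lines over C (the quadratic factor has nonzero discriminant), so D_4.

Type D_{4}, Milnor number mu = 4.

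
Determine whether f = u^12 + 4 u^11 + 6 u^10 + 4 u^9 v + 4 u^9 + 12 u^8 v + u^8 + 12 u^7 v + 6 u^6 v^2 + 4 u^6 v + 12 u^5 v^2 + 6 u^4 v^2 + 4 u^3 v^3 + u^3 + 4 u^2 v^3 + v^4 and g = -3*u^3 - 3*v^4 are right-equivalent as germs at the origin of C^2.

Yes.

The Hessian of f at 0 is [[0, 0], [0, 0]] with rank 0, so corank 2. A Groebner basis of the Jacobian ideal J(f) in C{u,v} is {v^3, u^2}; counting standard monomials gives mu = 6. Corank 2; j^3 = u^3 is a perfect cube, so E-series; the 4-jet and mu = 6 give E_6. The Hessian of g at 0 is [[0, 0], [0, 0]] with rank 0, so corank 2. A Groebner basis of the Jacobian ideal J(g) in C{u,v} is {v^3, u^2}; counting standard monomials gives mu = 6. Corank 2; j^3 = -3*u^3 is a perfect cube, so E-series; the 4-jet and mu = 6 give E_6. Both have type E_6, hence right-equivalent.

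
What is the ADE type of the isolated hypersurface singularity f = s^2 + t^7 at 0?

The Hessian of f at 0 is [[2, 0], [0, 0]] with rank 1, so corank 1. A Groebner basis of the Jacobian ideal J(f) in C{s,t} is {t^6, s}; counting standard monomials gives mu = 6. Corank 1: A-series; mu = 6 gives A_6.

A_6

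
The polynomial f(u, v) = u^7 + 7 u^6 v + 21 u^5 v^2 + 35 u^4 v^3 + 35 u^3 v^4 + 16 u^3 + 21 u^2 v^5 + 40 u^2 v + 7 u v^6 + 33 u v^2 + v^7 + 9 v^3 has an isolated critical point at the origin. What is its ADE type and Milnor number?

Type D8, Milnor number mu = 8.

The Hessian of f at 0 is [[0, 0], [0, 0]] with rank 0, so corank 2. A Groebner basis of the Jacobian ideal J(f) in C{u,v} is {-16384*u*v/7 + v^6 - 12288*v^2/7, u*v^2 + 3*v^3/4, u^2 + 7*u*v/4 + 3*v^2/4}; counting standard monomials gives mu = 8. Corank 2; j^3 = (u + v)*(4*u + 3*v)^2 has shape L^2 M (L != M), so D-series; mu = 8 gives D_8.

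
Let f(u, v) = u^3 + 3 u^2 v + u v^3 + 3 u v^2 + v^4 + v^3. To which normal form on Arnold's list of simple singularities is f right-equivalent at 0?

The Hessian of f at 0 has rank 0. Corank 2; j^3 = (u + v)^3 is a perfect cube, so E-series; the 4-jet and mu = 7 give E_7.

E_7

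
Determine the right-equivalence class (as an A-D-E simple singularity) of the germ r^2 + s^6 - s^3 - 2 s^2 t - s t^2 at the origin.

The Hessian of f at 0 has rank 1. Corank 2; j^3 = -s*(s + t)^2 has shape L^2 M (L != M), so D-series; mu = 7 gives D_7.

D_7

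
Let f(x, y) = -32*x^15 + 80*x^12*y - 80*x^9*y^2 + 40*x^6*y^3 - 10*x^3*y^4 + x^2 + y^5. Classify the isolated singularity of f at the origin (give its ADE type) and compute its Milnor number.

The Hessian of f at 0 is [[2, 0], [0, 0]] with rank 1, so corank 1. A Groebner basis of the Jacobian ideal J(f) in C{x,y} is {y^4, x}; counting standard monomials gives mu = 4. Corank 1: A-series; mu = 4 gives A_4.

Type A4, Milnor number mu = 4.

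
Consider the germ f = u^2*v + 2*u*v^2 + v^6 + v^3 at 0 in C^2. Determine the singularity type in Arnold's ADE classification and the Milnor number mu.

Type D7, Milnor number mu = 7.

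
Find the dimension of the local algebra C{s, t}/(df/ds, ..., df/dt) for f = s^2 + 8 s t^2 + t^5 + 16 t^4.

4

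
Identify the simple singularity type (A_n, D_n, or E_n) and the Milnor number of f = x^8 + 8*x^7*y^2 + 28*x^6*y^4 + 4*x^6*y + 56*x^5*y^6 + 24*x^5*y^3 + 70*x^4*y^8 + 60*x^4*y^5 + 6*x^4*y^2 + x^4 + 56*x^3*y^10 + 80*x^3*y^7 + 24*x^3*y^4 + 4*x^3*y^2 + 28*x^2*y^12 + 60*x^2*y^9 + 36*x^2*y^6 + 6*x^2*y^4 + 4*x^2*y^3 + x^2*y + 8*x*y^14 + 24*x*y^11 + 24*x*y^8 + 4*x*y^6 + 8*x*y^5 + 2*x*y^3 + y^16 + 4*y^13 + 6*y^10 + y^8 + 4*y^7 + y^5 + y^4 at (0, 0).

Type D5, Milnor number mu = 5.

The Hessian of f at 0 is [[0, 0], [0, 0]] with rank 0, so corank 2. A Groebner basis of the Jacobian ideal J(f) in C{x,y} is {x*y^2, x*y + y^3, x^2 - 4*x*y}; counting standard monomials gives mu = 5. Corank 2; j^3 = x^2*y has shape L^2 M (L != M), so D-series; mu = 5 gives D_5.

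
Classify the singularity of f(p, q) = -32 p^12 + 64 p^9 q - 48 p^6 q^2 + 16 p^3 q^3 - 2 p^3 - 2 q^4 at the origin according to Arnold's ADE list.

E_6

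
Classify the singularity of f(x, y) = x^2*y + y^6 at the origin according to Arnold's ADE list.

The Hessian of f at 0 is [[0, 0], [0, 0]] with rank 0, so corank 2. A Groebner basis of the Jacobian ideal J(f) in C{x,y} is {x^2/6 + y^5, x^3, x*y}; counting standard monomials gives mu = 7. Corank 2; j^3 = x^2*y has shape L^2 M (L != M), so D-series; mu = 7 gives D_7.

D_{7}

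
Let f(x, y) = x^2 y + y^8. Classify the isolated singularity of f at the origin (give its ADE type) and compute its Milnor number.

Type D_{9}, Milnor number mu = 9.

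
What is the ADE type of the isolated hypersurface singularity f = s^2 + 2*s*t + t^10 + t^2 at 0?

A9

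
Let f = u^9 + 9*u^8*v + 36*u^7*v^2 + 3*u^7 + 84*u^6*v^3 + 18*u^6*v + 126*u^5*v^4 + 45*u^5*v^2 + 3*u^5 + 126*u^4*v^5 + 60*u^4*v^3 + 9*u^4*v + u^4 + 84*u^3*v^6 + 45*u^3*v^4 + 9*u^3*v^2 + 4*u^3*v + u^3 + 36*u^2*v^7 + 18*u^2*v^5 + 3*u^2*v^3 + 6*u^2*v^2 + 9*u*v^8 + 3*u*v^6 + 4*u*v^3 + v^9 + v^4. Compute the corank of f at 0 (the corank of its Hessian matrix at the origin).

Hessian at 0 has rank 0.

2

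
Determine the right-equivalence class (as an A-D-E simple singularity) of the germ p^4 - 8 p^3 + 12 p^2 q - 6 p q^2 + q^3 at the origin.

E6

The Hessian of f at 0 has rank 0. Corank 2; j^3 = -(2*p - q)^3 is a perfect cube, so E-series; the 4-jet and mu = 6 give E_6.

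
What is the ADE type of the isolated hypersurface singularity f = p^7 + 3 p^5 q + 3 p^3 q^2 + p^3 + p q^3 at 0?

The Hessian of f at 0 is [[0, 0], [0, 0]] with rank 0, so corank 2. A Groebner basis of the Jacobian ideal J(f) in C{p,q} is {p^3, p*q^2, 3*p^2 + q^3}; counting standard monomials gives mu = 7. Corank 2; j^3 = p^3 is a perfect cube, so E-series; the 4-jet and mu = 7 give E_7.

E_{7}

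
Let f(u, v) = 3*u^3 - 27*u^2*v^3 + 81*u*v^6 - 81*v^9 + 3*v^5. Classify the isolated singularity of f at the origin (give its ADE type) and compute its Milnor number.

The Hessian of f at 0 is [[0, 0], [0, 0]] with rank 0, so corank 2. A Groebner basis of the Jacobian ideal J(f) in C{u,v} is {-u^2/6 + u*v^3, v^4, u^3, u^2*v}; counting standard monomials gives mu = 8. Corank 2; j^3 = 3*u^3 is a perfect cube, so E-series; the 5-jet and mu = 8 give E_8.

Type E8, Milnor number mu = 8.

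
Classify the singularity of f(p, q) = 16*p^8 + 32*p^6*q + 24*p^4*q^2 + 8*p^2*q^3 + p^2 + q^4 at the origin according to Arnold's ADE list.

A_{3}

The Hessian of f at 0 is [[2, 0], [0, 0]] with rank 1, so corank 1. A Groebner basis of the Jacobian ideal J(f) in C{p,q} is {q^3, p}; counting standard monomials gives mu = 3. Corank 1: A-series; mu = 3 gives A_3.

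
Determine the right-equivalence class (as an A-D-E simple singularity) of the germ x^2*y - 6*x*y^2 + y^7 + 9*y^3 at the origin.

The Hessian of f at 0 has rank 0. Corank 2; j^3 = y*(x - 3*y)^2 has shape L^2 M (L != M), so D-series; mu = 8 gives D_8.

D8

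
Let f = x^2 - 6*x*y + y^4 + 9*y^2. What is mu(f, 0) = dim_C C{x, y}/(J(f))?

The Hessian of f at 0 has rank 1. Corank 1: A-series; mu = 3 gives A_3.

3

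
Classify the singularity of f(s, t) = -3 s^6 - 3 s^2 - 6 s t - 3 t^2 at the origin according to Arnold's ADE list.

A5

The Hessian of f at 0 has rank 1. Corank 1: A-series; mu = 5 gives A_5.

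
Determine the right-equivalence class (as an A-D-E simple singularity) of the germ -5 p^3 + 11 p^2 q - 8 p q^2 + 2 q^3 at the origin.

D_4

The Hessian of f at 0 has rank 0. Corank 2; j^3 = -(p - q)*(5*p^2 - 6*p*q + 2*q^2) splits into three distinct lines over C (the quadratic factor has nonzero discriminant), so D_4.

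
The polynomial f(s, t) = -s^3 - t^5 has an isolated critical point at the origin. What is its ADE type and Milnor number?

Type E8, Milnor number mu = 8.

The Hessian of f at 0 is [[0, 0], [0, 0]] with rank 0, so corank 2. A Groebner basis of the Jacobian ideal J(f) in C{s,t} is {t^4, s^2}; counting standard monomials gives mu = 8. Corank 2; j^3 = -s^3 is a perfect cube, so E-series; the 5-jet and mu = 8 give E_8.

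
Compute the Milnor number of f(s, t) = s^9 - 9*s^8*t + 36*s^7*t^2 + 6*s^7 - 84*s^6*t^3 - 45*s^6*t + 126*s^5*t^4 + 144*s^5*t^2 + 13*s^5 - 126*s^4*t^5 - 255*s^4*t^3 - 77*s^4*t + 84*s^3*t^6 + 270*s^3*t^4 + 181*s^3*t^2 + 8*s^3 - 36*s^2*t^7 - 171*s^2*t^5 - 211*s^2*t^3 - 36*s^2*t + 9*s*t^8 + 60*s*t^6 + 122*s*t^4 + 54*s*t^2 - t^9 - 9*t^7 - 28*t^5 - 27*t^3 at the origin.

8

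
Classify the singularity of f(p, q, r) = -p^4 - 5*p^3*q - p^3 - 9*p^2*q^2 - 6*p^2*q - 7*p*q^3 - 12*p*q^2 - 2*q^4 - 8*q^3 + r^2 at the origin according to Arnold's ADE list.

E7

The Hessian of f at 0 has rank 1. Corank 2; j^3 = -(p + 2*q)^3 is a perfect cube, so E-series; the 4-jet and mu = 7 give E_7.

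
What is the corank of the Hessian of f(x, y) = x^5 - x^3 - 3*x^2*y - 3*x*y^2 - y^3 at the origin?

2

Hessian at 0 has rank 0.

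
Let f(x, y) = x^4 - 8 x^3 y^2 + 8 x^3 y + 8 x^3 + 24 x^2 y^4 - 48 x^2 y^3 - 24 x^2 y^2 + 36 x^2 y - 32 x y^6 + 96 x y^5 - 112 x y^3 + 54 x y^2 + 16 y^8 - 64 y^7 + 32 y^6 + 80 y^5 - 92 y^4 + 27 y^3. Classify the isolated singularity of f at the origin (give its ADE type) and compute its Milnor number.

Type E6, Milnor number mu = 6.

The Hessian of f at 0 has rank 0. Corank 2; j^3 = (2*x + 3*y)^3 is a perfect cube, so E-series; the 4-jet and mu = 6 give E_6.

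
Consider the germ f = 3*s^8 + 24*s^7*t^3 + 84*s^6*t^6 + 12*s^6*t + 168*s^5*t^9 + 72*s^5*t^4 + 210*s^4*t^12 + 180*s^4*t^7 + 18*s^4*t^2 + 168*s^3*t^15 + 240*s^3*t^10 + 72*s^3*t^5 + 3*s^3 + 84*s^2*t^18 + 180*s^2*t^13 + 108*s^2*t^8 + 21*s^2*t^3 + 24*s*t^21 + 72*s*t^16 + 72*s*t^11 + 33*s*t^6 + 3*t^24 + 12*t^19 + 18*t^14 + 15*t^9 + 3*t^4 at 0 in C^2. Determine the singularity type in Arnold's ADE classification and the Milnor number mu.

Type E_{6}, Milnor number mu = 6.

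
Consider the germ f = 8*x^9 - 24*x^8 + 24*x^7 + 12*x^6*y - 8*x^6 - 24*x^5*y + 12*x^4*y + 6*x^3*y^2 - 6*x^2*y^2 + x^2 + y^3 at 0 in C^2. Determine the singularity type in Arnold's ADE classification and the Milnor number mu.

The Hessian of f at 0 has rank 1. Corank 1: A-series; mu = 2 gives A_2.

Type A2, Milnor number mu = 2.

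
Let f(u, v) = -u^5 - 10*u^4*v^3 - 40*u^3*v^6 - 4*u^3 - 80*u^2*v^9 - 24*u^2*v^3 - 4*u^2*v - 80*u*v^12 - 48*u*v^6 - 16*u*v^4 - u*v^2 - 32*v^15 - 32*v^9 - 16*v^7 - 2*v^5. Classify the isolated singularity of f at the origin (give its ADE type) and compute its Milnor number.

Type D_{6}, Milnor number mu = 6.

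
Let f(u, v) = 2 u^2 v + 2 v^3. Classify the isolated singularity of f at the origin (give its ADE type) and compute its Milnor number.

Type D4, Milnor number mu = 4.

The Hessian of f at 0 has rank 0. Corank 2; j^3 = 2*v*(u^2 + v^2) splits into three distinct lines over C (the quadratic factor has nonzero discriminant), so D_4.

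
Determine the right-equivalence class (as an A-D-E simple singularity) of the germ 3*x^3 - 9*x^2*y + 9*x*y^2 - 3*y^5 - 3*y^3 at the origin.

E_8

The Hessian of f at 0 is [[0, 0], [0, 0]] with rank 0, so corank 2. A Groebner basis of the Jacobian ideal J(f) in C{x,y} is {y^4, x^2 - 2*x*y + y^2}; counting standard monomials gives mu = 8. Corank 2; j^3 = 3*(x - y)^3 is a perfect cube, so E-series; the 5-jet and mu = 8 give E_8.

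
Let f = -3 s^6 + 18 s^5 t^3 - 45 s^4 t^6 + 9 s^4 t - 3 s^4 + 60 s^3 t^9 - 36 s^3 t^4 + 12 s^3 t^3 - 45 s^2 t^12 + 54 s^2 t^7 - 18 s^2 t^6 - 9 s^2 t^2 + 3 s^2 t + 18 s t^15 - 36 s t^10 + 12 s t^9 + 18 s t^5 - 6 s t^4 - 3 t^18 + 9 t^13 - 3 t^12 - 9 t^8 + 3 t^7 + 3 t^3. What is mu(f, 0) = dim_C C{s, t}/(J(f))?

4

The Hessian of f at 0 is [[0, 0], [0, 0]] with rank 0, so corank 2. A Groebner basis of the Jacobian ideal J(f) in C{s,t} is {t^3, s^2 + 3*t^2, s*t}; counting standard monomials gives mu = 4. Corank 2; j^3 = 3*t*(s^2 + t^2) splits into three distinct lines over C (the quadratic factor has nonzero discriminant), so D_4.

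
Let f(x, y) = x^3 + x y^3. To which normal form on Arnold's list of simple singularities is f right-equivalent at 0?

E_{7}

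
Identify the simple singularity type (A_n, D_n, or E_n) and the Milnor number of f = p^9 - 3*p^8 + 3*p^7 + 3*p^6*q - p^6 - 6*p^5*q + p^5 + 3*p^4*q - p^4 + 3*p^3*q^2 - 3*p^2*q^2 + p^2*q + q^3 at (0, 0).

The Hessian of f at 0 is [[0, 0], [0, 0]] with rank 0, so corank 2. A Groebner basis of the Jacobian ideal J(f) in C{p,q} is {q^3, p^2 + 3*q^2, p*q}; counting standard monomials gives mu = 4. Corank 2; j^3 = q*(p^2 + q^2) splits into three distinct lines over C (the quadratic factor has nonzero discriminant), so D_4.

Type D_4, Milnor number mu = 4.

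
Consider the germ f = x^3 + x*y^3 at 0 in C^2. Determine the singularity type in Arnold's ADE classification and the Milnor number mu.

Type E_{7}, Milnor number mu = 7.

The Hessian of f at 0 is [[0, 0], [0, 0]] with rank 0, so corank 2. A Groebner basis of the Jacobian ideal J(f) in C{x,y} is {x^3, x*y^2, 3*x^2 + y^3}; counting standard monomials gives mu = 7. Corank 2; j^3 = x^3 is a perfect cube, so E-series; the 4-jet and mu = 7 give E_7.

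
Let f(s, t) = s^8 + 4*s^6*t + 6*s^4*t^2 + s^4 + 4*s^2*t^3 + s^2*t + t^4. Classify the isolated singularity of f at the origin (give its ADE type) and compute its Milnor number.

Type D_5, Milnor number mu = 5.

The Hessian of f at 0 has rank 0. Corank 2; j^3 = s^2*t has shape L^2 M (L != M), so D-series; mu = 5 gives D_5.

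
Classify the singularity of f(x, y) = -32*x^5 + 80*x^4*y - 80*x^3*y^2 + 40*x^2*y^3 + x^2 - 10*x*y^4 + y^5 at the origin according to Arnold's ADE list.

The Hessian of f at 0 is [[2, 0], [0, 0]] with rank 1, so corank 1. A Groebner basis of the Jacobian ideal J(f) in C{x,y} is {y^4, x}; counting standard monomials gives mu = 4. Corank 1: A-series; mu = 4 gives A_4.

A4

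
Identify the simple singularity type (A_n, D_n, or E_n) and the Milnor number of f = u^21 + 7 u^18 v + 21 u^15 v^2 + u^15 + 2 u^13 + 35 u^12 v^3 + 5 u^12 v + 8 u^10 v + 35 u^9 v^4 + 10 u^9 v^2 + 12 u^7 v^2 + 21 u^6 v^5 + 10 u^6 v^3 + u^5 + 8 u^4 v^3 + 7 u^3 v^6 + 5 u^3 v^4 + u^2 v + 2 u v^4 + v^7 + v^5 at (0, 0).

The Hessian of f at 0 has rank 0. Corank 2; j^3 = u^2*v has shape L^2 M (L != M), so D-series; mu = 6 gives D_6.

Type D_{6}, Milnor number mu = 6.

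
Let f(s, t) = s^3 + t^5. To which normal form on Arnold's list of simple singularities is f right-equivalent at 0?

The Hessian of f at 0 is [[0, 0], [0, 0]] with rank 0, so corank 2. A Groebner basis of the Jacobian ideal J(f) in C{s,t} is {t^4, s^2}; counting standard monomials gives mu = 8. Corank 2; j^3 = s^3 is a perfect cube, so E-series; the 5-jet and mu = 8 give E_8.

E_8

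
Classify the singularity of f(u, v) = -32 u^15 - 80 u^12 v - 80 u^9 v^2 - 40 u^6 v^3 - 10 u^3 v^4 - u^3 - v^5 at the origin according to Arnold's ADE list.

E_{8}

The Hessian of f at 0 has rank 0. Corank 2; j^3 = -u^3 is a perfect cube, so E-series; the 5-jet and mu = 8 give E_8.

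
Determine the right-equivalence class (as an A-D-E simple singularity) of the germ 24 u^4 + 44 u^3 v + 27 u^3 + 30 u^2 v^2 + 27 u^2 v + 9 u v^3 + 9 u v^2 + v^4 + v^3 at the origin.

E7

The Hessian of f at 0 is [[0, 0], [0, 0]] with rank 0, so corank 2. A Groebner basis of the Jacobian ideal J(f) in C{u,v} is {19683*u^2/4 + 6561*u*v/2 + v^4 + 27*v^3/4 + 2187*v^2/4, u^3 + 135*u^2/4 + 45*u*v/2 + v^3/12 + 15*v^2/4, u^2*v - 243*u^2/4 - 81*u*v/2 - 7*v^3/36 - 27*v^2/4, 81*u^2 + u*v^2 + 54*u*v + 4*v^3/9 + 9*v^2}; counting standard monomials gives mu = 7. Corank 2; j^3 = (3*u + v)^3 is a perfect cube, so E-series; the 4-jet and mu = 7 give E_7.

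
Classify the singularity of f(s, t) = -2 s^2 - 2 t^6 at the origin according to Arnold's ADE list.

A_{5}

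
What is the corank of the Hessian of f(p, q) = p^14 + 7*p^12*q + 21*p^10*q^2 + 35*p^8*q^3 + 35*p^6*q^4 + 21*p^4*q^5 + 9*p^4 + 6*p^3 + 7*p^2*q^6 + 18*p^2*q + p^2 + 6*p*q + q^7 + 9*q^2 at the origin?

The Hessian at 0 is [[2, 6], [6, 18]] of rank 1; hence corank 1.

1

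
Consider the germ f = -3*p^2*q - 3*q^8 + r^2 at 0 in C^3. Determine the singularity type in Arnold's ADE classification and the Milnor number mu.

Type D_{9}, Milnor number mu = 9.

The Hessian of f at 0 is [[0, 0, 0], [0, 0, 0], [0, 0, 2]] with rank 1, so corank 2. A Groebner basis of the Jacobian ideal J(f) in C{p,q,r} is {p^2/8 + q^7, p^3, p*q, r}; counting standard monomials gives mu = 9. Corank 2; j^3 = -3*p^2*q has shape L^2 M (L != M), so D-series; mu = 9 gives D_9.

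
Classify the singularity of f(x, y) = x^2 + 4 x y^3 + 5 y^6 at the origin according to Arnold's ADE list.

The Hessian of f at 0 has rank 1. Corank 1: A-series; mu = 5 gives A_5.

A_5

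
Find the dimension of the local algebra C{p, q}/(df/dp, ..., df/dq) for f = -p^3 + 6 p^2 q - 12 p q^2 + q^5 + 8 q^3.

8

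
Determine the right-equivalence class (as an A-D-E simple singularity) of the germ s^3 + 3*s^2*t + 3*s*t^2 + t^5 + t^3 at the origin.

E_{8}

The Hessian of f at 0 has rank 0. Corank 2; j^3 = (s + t)^3 is a perfect cube, so E-series; the 5-jet and mu = 8 give E_8.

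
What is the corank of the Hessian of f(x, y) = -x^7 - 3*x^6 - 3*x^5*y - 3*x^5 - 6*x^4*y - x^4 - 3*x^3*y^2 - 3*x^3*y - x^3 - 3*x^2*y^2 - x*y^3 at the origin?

2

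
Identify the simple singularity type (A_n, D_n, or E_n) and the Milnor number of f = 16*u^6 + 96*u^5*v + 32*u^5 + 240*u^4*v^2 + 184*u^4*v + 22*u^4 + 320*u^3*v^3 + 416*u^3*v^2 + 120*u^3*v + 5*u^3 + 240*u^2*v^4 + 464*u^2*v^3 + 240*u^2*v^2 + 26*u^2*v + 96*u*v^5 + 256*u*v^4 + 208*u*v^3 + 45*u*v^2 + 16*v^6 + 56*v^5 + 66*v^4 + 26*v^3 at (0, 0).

Type D4, Milnor number mu = 4.

The Hessian of f at 0 is [[0, 0], [0, 0]] with rank 0, so corank 2. A Groebner basis of the Jacobian ideal J(f) in C{u,v} is {v^3, u^2 + 3*v^2, u*v}; counting standard monomials gives mu = 4. Corank 2; j^3 = (u + 2*v)*(5*u^2 + 16*u*v + 13*v^2) splits into three distinct lines over C (the quadratic factor has nonzero discriminant), so D_4.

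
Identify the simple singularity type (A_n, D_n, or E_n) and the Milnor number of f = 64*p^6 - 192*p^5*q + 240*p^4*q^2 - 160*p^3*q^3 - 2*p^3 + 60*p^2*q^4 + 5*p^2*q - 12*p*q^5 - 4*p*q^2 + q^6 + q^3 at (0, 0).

The Hessian of f at 0 is [[0, 0], [0, 0]] with rank 0, so corank 2. A Groebner basis of the Jacobian ideal J(f) in C{p,q} is {p*q/12 + q^5 - q^2/12, p*q^2 - q^3, p^2 - 3*p*q/2 + q^2/2}; counting standard monomials gives mu = 7. Corank 2; j^3 = -(p - q)^2*(2*p - q) has shape L^2 M (L != M), so D-series; mu = 7 gives D_7.

Type D_7, Milnor number mu = 7.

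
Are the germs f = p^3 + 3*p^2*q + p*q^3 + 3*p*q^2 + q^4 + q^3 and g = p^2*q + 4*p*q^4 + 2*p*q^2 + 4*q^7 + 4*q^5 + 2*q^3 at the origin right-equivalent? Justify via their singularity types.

No.

The Hessian of f at 0 has rank 0. Corank 2; j^3 = (p + q)^3 is a perfect cube, so E-series; the 4-jet and mu = 7 give E_7. The Hessian of g at 0 has rank 0. Corank 2; j^3 = q*(p^2 + 2*p*q + 2*q^2) splits into three distinct lines over C (the quadratic factor has nonzero discriminant), so D_4. f is E_7 but g is D_4, hence not right-equivalent.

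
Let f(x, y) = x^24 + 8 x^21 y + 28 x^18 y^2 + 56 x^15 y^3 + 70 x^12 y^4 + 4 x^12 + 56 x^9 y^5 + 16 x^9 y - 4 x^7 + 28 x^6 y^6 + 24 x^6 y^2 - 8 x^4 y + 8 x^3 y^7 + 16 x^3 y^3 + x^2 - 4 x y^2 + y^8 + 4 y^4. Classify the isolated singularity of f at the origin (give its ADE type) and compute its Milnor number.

Type A_7, Milnor number mu = 7.

The Hessian of f at 0 is [[2, 0], [0, 0]] with rank 1, so corank 1. A Groebner basis of the Jacobian ideal J(f) in C{x,y} is {x^4, x^3*y, -x/2 + y^2}; counting standard monomials gives mu = 7. Corank 1: A-series; mu = 7 gives A_7.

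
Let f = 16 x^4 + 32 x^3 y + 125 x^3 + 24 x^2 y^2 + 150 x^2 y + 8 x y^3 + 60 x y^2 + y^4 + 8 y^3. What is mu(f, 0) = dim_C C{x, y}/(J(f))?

6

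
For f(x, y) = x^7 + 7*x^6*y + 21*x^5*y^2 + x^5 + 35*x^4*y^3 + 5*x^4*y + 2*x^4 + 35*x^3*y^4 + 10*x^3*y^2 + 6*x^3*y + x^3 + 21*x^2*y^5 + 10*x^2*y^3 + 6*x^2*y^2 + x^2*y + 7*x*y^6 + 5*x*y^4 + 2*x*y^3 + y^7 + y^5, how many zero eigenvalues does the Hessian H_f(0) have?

2

Hessian at 0 has rank 0.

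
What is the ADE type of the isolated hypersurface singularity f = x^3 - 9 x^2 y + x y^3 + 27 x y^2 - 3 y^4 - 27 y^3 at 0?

E7

The Hessian of f at 0 has rank 0. Corank 2; j^3 = (x - 3*y)^3 is a perfect cube, so E-series; the 4-jet and mu = 7 give E_7.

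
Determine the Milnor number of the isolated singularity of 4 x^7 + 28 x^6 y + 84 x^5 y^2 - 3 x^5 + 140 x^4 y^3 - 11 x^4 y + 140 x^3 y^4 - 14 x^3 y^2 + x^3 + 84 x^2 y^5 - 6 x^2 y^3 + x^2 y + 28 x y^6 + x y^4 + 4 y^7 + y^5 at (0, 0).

6

The Hessian of f at 0 has rank 0. Corank 2; j^3 = x^2*(x + y) has shape L^2 M (L != M), so D-series; mu = 6 gives D_6.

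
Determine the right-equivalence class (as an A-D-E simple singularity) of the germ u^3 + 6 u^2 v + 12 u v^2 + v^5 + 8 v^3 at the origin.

E8

The Hessian of f at 0 has rank 0. Corank 2; j^3 = (u + 2*v)^3 is a perfect cube, so E-series; the 5-jet and mu = 8 give E_8.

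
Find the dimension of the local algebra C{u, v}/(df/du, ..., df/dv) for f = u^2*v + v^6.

7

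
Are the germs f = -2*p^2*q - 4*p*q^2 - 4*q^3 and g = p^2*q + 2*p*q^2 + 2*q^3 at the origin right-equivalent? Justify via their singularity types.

Yes.

The Hessian of f at 0 is [[0, 0], [0, 0]] with rank 0, so corank 2. A Groebner basis of the Jacobian ideal J(f) in C{p,q} is {q^3, p^2 + 2*q^2, p*q + q^2}; counting standard monomials gives mu = 4. Corank 2; j^3 = -2*q*(p^2 + 2*p*q + 2*q^2) splits into three distinct lines over C (the quadratic factor has nonzero discriminant), so D_4. The Hessian of g at 0 is [[0, 0], [0, 0]] with rank 0, so corank 2. A Groebner basis of the Jacobian ideal J(g) in C{p,q} is {q^3, p^2 + 2*q^2, p*q + q^2}; counting standard monomials gives mu = 4. Corank 2; j^3 = q*(p^2 + 2*p*q + 2*q^2) splits into three distinct lines over C (the quadratic factor has nonzero discriminant), so D_4. Both have type D_4, hence right-equivalent.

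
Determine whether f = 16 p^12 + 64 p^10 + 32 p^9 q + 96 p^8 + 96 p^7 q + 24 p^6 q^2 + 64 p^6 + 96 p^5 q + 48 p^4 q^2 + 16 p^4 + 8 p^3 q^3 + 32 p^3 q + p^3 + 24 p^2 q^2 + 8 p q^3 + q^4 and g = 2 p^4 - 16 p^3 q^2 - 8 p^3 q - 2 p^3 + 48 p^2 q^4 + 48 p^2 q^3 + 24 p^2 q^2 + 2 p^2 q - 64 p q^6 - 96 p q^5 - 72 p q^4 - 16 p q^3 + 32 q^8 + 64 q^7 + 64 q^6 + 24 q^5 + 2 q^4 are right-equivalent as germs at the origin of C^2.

No.

The Hessian of f at 0 has rank 0. Corank 2; j^3 = p^3 is a perfect cube, so E-series; the 4-jet and mu = 6 give E_6. The Hessian of g at 0 has rank 0. Corank 2; j^3 = -2*p^2*(p - q) has shape L^2 M (L != M), so D-series; mu = 5 gives D_5. f is E_6 but g is D_5, hence not right-equivalent.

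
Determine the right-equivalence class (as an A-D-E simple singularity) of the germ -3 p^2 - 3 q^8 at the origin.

A_7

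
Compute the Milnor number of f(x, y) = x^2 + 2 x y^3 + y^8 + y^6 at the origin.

The Hessian of f at 0 has rank 1. Corank 1: A-series; mu = 7 gives A_7.

7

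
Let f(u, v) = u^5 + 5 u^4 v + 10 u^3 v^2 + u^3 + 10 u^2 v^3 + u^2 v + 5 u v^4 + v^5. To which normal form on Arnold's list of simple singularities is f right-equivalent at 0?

D_{6}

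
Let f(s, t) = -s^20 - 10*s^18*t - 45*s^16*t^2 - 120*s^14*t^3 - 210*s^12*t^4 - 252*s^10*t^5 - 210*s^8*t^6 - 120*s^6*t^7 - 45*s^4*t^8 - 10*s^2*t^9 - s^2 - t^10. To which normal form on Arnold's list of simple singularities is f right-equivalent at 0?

A9

The Hessian of f at 0 has rank 1. Corank 1: A-series; mu = 9 gives A_9.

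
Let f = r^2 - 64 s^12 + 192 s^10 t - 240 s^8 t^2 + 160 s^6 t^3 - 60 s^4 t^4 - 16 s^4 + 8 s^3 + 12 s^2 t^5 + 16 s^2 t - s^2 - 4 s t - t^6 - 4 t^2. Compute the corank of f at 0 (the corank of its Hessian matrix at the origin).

1

The Hessian at 0 is [[-2, -4, 0], [-4, -8, 0], [0, 0, 2]] of rank 2; hence corank 1.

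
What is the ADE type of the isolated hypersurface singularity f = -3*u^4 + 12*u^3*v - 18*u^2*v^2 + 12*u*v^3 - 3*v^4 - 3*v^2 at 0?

The Hessian of f at 0 is [[0, 0], [0, -6]] with rank 1, so corank 1. A Groebner basis of the Jacobian ideal J(f) in C{u,v} is {u^3, v}; counting standard monomials gives mu = 3. Corank 1: A-series; mu = 3 gives A_3.

A_{3}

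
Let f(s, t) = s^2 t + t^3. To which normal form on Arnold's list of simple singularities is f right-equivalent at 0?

D_4

The Hessian of f at 0 has rank 0. Corank 2; j^3 = t*(s^2 + t^2) splits into three distinct lines over C (the quadratic factor has nonzero discriminant), so D_4.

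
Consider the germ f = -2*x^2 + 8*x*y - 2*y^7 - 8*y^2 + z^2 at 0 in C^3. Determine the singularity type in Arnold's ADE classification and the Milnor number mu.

The Hessian of f at 0 has rank 2. Corank 1: A-series; mu = 6 gives A_6.

Type A_6, Milnor number mu = 6.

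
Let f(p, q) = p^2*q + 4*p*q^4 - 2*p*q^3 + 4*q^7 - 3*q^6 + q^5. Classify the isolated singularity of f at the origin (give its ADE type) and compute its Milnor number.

The Hessian of f at 0 has rank 0. Corank 2; j^3 = p^2*q has shape L^2 M (L != M), so D-series; mu = 7 gives D_7.

Type D_7, Milnor number mu = 7.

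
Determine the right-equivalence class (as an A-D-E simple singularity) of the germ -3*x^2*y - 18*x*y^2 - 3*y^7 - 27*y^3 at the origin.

D8

The Hessian of f at 0 is [[0, 0], [0, 0]] with rank 0, so corank 2. A Groebner basis of the Jacobian ideal J(f) in C{x,y} is {x^2/7 + y^6 - 9*y^2/7, x^3 + 27*y^3, x*y + 3*y^2}; counting standard monomials gives mu = 8. Corank 2; j^3 = -3*y*(x + 3*y)^2 has shape L^2 M (L != M), so D-series; mu = 8 gives D_8.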